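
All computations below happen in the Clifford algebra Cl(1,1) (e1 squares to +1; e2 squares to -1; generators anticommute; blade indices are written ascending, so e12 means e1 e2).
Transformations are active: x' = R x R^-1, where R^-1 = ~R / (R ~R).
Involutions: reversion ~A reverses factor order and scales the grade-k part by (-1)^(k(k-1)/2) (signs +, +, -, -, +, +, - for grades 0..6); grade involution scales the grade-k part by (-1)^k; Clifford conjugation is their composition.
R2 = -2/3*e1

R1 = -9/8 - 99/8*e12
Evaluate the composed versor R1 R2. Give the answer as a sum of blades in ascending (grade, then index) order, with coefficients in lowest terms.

Distribute over the terms of R2 (each basis-blade product reordered to ascending indices, repeated generators contracted through their squares):
R1 (-2/3*e1) = 3/4*e1 - 33/4*e2
Answer: 3/4*e1 - 33/4*e2


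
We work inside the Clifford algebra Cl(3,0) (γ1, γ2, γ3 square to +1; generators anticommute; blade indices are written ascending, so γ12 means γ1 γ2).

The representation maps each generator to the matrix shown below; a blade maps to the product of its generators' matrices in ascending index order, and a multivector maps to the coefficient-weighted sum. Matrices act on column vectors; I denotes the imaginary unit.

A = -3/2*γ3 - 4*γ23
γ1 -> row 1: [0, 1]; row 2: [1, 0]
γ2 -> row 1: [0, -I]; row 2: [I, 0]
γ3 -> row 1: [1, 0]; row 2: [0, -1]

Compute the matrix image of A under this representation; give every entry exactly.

Bivector images (products of the table entries): rho(γ23) = rho(γ2)rho(γ3) = row 1: [0, I]; row 2: [I, 0].
M = (-3/2)*rho(γ3) + (-4)*rho(γ23), summed entrywise:
Answer: row 1: [-3/2, -4*I]; row 2: [-4*I, 3/2]


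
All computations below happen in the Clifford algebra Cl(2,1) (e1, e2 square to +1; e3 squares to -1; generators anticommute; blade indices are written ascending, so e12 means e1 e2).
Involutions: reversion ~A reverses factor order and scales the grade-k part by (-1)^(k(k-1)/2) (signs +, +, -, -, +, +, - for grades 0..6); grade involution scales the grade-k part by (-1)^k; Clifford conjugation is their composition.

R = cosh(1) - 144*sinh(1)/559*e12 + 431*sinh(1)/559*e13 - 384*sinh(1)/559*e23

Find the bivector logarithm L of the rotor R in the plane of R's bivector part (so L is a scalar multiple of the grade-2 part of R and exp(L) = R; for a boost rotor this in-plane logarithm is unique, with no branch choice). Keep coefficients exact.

The scalar part of R is cosh(1), so cosh pins the rapidity up to sign — the sign comes from the bivector part; dividing that part by sinh of the rapidity yields the plane, and the in-plane L = rapidity * plane is unique because the two sign choices cancel.
Concretely: cosh(rapidity) = cosh(1) gives rapidity = ±1, and since rapidity/sinh(rapidity) is even the sign is immaterial: L = (rapidity/sinh(rapidity)) * <R>_2 = (1/sinh(1)) * <R>_2.
Answer: -144/559*e12 + 431/559*e13 - 384/559*e23


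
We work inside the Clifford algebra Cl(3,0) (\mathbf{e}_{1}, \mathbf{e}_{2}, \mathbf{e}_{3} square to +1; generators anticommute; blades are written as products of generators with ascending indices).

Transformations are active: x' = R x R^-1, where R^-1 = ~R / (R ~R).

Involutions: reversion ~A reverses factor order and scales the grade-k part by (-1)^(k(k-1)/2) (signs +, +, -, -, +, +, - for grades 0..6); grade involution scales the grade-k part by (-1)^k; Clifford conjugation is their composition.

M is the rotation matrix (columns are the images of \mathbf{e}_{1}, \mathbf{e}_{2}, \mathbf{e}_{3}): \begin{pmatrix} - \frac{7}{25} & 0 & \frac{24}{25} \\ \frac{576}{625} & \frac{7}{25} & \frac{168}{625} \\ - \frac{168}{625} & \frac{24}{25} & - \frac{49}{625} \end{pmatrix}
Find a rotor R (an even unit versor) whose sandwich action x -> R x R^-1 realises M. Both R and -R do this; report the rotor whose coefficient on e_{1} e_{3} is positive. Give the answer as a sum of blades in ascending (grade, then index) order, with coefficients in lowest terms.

Method: write R = a + b12*e_{1} e_{2} + b13*e_{1} e_{3} + b23*e_{2} e_{3} with a^2 + b12^2 + b13^2 + b23^2 = 1 (so R^-1 = ~R). Expanding the columns R e_j ~R gives tr M = 4a^2 - 1 and, from the antisymmetric part, M21 - M12 = -4a*b12, M13 - M31 = 4a*b13, M32 - M23 = -4a*b23.
Here tr M = -\frac{49}{625}, so a^2 = (1 + tr M)/4 = \frac{144}{625} and a = ±\frac{12}{25}. Taking a = \frac{12}{25}: M21 - M12 = \frac{576}{625}, M13 - M31 = \frac{768}{625}, M32 - M23 = \frac{432}{625}, giving b12 = -\frac{12}{25}, b13 = \frac{16}{25}, b23 = -\frac{9}{25}, i.e. R = \frac{12}{25} - \frac{12}{25} e_{1} e_{2} + \frac{16}{25} e_{1} e_{3} - \frac{9}{25} e_{2} e_{3}.
Its e_{1} e_{3} coefficient is already positive.
Answer: \frac{12}{25} - \frac{12}{25} e_{1} e_{2} + \frac{16}{25} e_{1} e_{3} - \frac{9}{25} e_{2} e_{3}. Key observation: the double cover Spin(3) -> SO(3) sends R and -R to the same matrix (trace -\frac{49}{625} here), so the stated sign of the e_{1} e_{3} coefficient is what selects one sheet.


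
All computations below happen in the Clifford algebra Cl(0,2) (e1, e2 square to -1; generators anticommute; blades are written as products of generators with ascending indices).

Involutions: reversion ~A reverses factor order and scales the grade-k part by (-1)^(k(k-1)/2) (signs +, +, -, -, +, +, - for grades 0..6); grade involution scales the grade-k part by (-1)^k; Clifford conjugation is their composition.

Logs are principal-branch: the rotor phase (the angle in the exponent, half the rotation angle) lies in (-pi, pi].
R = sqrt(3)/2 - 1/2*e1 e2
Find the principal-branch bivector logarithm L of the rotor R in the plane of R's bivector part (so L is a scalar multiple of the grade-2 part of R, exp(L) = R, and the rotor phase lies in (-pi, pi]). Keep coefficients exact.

The scalar part of R is sqrt(3)/2, and that scalar determines the rotor phase on the principal branch; recovering the unit plane as bivector-part over sine of the phase gives L = phase * plane.
Concretely: cos(phase) = sqrt(3)/2 gives phase = ±pi/6, and since phase/sin(phase) is even the sign is immaterial: L = (phase/sin(phase)) * <R>_2 = (pi/3) * <R>_2.
Answer: -pi/6*e1 e2


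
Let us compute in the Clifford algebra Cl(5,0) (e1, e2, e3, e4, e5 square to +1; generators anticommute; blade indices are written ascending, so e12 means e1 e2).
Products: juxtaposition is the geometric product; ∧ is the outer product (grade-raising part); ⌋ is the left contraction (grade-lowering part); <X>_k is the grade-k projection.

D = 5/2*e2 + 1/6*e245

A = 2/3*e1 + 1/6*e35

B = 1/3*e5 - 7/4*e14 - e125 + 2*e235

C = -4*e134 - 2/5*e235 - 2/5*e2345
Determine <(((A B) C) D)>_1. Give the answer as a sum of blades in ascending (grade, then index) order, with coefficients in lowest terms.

step 1: -1/3*e2 + 1/18*e3 - 7/6*e4 + 2/9*e15 - 2/3*e25 - 1/6*e123 + 4/3*e1235 + 7/24*e1345
step 2: 8/15*e1 + 4/15*e3 - 7/6*e5 - 7/60*e12 + 14/3*e13 - 14/45*e14 - 1/15*e15 + 2/3*e24 + 1/45*e25 - 4/15*e34 + 2/15*e35 - 4/45*e123 + 7/60*e124 - 1/15*e145 + 7/15*e235 + 241/45*e245 + 46/45*e345 - 56/45*e1234 + 7/15*e2345 + 8/3*e12345
step 3: -241/270 - 7/24*e1 + 7/90*e3 - 449/270*e4 - 1/6*e5 + 121/90*e12 + 2/3*e13 - 7/24*e14 - 7/360*e15 - 67/135*e23 - 7/36*e24 + 35/12*e25 - 7/90*e34 + 7/6*e35 + 241/18*e45 - 35/3*e123 + 23/30*e124 + 59/270*e125 - 28/9*e134 - 28/135*e135 - 7/360*e145 - 31/45*e234 + 13/45*e235 - 7/6*e345 - 7/90*e1245 - 898/135*e1345 - 13/5*e2345 - 7/9*e12345
step 4: -7/24*e1 + 7/90*e3 - 449/270*e4 - 1/6*e5
Answer: -7/24*e1 + 7/90*e3 - 449/270*e4 - 1/6*e5


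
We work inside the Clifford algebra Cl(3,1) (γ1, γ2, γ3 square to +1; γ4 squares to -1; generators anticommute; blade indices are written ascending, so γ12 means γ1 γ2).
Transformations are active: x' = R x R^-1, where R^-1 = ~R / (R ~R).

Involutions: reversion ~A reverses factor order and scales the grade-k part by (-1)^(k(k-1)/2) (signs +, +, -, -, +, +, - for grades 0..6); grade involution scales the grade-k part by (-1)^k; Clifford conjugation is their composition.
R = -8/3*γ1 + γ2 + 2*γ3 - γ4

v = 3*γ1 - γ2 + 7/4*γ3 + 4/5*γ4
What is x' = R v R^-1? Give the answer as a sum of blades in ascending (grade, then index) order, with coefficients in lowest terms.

~R = -8/3*γ1 + γ2 + 2*γ3 - γ4, and R ~R = 100/9, so R^-1 = ~R / (100/9).
R v = -47/10 - 1/3*γ12 - 32/3*γ13 + 13/15*γ14 + 15/4*γ23 - 1/5*γ24 + 67/20*γ34
Answer: -93/125*γ1 + 77/500*γ2 - 1721/500*γ3 + 23/500*γ4


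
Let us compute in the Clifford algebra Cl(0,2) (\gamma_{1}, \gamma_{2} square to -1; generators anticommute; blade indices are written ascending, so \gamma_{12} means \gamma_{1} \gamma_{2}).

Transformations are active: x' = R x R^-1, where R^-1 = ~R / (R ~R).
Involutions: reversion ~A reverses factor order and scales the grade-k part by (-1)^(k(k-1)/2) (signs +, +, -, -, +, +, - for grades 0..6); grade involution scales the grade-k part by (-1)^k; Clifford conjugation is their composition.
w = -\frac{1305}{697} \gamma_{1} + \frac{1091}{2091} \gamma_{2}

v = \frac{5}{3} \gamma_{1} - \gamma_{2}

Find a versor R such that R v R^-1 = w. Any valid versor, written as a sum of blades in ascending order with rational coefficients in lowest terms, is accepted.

Key observation: q(v) = q(w) = -\frac{34}{9} (sandwiches preserve the norm), so R = v + w = -\frac{430}{2091} \gamma_{1} - \frac{1000}{2091} \gamma_{2} works whenever it is invertible — the component of v along it is kept and (v - w)/2 reverses, sending v to w.
Answer: -\frac{430}{2091} \gamma_{1} - \frac{1000}{2091} \gamma_{2}


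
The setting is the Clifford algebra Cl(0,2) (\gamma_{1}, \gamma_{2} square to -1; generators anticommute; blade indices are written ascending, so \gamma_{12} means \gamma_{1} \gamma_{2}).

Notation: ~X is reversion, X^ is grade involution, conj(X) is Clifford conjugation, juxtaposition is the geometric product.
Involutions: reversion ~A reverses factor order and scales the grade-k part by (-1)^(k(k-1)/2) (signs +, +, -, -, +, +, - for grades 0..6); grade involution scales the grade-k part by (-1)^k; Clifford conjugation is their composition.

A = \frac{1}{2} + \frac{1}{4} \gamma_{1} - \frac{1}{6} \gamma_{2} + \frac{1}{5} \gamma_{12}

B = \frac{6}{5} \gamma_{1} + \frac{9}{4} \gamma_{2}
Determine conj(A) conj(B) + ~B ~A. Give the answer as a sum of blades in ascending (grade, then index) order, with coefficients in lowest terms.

first term: \frac{3}{40} - \frac{21}{20} \gamma_{1} - \frac{177}{200} \gamma_{2} + \frac{61}{80} \gamma_{12}
second term: \frac{3}{40} + \frac{3}{20} \gamma_{1} + \frac{273}{200} \gamma_{2} - \frac{61}{80} \gamma_{12}
Answer: \frac{3}{20} - \frac{9}{10} \gamma_{1} + \frac{12}{25} \gamma_{2}


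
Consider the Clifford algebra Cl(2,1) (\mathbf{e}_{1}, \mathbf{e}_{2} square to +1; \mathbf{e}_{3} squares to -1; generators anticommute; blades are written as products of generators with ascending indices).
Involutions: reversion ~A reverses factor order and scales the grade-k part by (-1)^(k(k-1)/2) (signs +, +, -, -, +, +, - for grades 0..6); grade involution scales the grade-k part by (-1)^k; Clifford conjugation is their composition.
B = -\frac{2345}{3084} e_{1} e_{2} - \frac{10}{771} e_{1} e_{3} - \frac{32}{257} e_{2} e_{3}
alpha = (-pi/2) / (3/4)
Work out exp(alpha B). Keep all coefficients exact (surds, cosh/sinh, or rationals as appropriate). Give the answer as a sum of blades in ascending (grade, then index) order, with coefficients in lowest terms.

B^2 term by term: the squares give (-\frac{2345}{3084})^2*(e_{1} e_{2})^2 + (-\frac{10}{771})^2*(e_{1} e_{3})^2 + (-\frac{32}{257})^2*(e_{2} e_{3})^2 = \frac{5499025}{9511056}*(-1) + \frac{100}{594441}*(+1) + \frac{1024}{66049}*(+1) = -\frac{9}{16} (each basis 2-blade squares to minus the product of its generators' squares); cross terms between blades sharing an index anticommute and cancel. So B^2 = -\frac{9}{16}.
B^2 = -\frac{9}{16} — since the square is negative, the closed form is circular: l = \frac{3}{4}, alpha*l = - \frac{\pi}{2}, so exp(alpha B) = cos(- \frac{\pi}{2}) + (sin(- \frac{\pi}{2})/(\frac{3}{4}))*B = 0 + (- \frac{4}{3})*B.
Answer: \frac{2345}{2313} e_{1} e_{2} + \frac{40}{2313} e_{1} e_{3} + \frac{128}{771} e_{2} e_{3}


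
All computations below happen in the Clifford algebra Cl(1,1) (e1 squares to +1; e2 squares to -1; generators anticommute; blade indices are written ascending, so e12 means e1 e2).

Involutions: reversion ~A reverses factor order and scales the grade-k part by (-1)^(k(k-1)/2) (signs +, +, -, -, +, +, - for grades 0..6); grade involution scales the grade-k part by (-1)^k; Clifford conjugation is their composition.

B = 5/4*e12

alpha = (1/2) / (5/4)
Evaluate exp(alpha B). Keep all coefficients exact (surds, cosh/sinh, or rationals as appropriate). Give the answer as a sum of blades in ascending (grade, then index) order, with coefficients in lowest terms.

B^2 = (5/4)^2*(e12)^2 = 25/16*(+1) = 25/16 (a basis 2-blade squares to minus the product of its generators' squares).
B^2 = 25/16 — since the square is positive, the closed form is hyperbolic: l = 5/4, alpha*l = 1/2, so exp(alpha B) = cosh(1/2) + (sinh(1/2)/(5/4))*B = cosh(1/2) + (4*sinh(1/2)/5)*B.
Answer: cosh(1/2) + sinh(1/2)*e12


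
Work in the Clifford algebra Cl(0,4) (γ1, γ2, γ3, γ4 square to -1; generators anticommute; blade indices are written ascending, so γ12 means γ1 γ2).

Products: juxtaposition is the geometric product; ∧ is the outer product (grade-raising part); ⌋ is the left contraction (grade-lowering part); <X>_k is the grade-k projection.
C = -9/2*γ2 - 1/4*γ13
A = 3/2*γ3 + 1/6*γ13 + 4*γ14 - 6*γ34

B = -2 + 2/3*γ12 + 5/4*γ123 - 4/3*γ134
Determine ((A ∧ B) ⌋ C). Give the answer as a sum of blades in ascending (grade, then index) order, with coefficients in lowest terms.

step 1: -3*γ3 - 1/3*γ13 - 8*γ14 + 12*γ34 + γ123 - 4*γ1234
step 2: -1/12 + 3/4*γ1
Answer: -1/12 + 3/4*γ1


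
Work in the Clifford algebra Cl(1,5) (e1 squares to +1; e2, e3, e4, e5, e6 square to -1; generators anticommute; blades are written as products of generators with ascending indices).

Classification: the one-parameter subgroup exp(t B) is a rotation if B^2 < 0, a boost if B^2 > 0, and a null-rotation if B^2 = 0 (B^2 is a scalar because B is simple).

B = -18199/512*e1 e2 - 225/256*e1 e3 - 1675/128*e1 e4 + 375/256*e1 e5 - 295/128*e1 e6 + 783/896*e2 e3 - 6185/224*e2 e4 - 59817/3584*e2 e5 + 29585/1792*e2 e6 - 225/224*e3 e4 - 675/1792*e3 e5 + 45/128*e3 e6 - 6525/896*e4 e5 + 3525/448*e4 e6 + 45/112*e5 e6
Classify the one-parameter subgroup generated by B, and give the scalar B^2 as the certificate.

B^2 term by term: the squares give (-18199/512)^2*(e1 e2)^2 + (-225/256)^2*(e1 e3)^2 + (-1675/128)^2*(e1 e4)^2 + (375/256)^2*(e1 e5)^2 + (-295/128)^2*(e1 e6)^2 + (783/896)^2*(e2 e3)^2 + (-6185/224)^2*(e2 e4)^2 + (-59817/3584)^2*(e2 e5)^2 + (29585/1792)^2*(e2 e6)^2 + (-225/224)^2*(e3 e4)^2 + (-675/1792)^2*(e3 e5)^2 + (45/128)^2*(e3 e6)^2 + (-6525/896)^2*(e4 e5)^2 + (3525/448)^2*(e4 e6)^2 + (45/112)^2*(e5 e6)^2 = 331203601/262144*(+1) + 50625/65536*(+1) + 2805625/16384*(+1) + 140625/65536*(+1) + 87025/16384*(+1) + 613089/802816*(-1) + 38254225/50176*(-1) + 3578073489/12845056*(-1) + 875272225/3211264*(-1) + 50625/50176*(-1) + 455625/3211264*(-1) + 2025/16384*(-1) + 42575625/802816*(-1) + 12425625/200704*(-1) + 2025/12544*(-1) = 49/4 (each basis 2-blade squares to minus the product of its generators' squares); cross terms between blades sharing an index anticommute and cancel; the commuting (index-disjoint) pairs give grade-4 terms 2*c*c'*(blade product), which cancel blade by blade — e1 e2 e3 e4: 4094775/57344 - 1391625/28672 - 1311525/57344 = 0; e1 e2 e3 e5: 12284325/458752 - 13458825/458752 + 293625/114688 = 0; e1 e2 e3 e6: -818955/32768 + 6656625/229376 - 230985/57344 = 0; e1 e2 e4 e5: 118748475/229376 - 100193475/229376 - 2319375/28672 = 0; e1 e2 e4 e6: -64151475/114688 + 49554875/114688 + 1824575/14336 = 0; e1 e2 e5 e6: -818955/28672 - 11094375/229376 + 17646015/229376 = 0; e1 e3 e4 e5: 1468125/114688 - 1130625/114688 - 84375/28672 = 0; e1 e3 e4 e6: -793125/57344 + 75375/8192 + 66375/14336 = 0; e1 e3 e5 e6: -10125/14336 - 16875/16384 + 199125/114688 = 0; e1 e4 e5 e6: -75375/7168 - 1321875/57344 + 1924875/57344 = 0; e2 e3 e4 e5: -5109075/401408 - 4174875/200704 + 13458825/401408 = 0; e2 e3 e4 e6: 2760075/200704 + 278325/14336 - 6656625/200704 = 0; e2 e3 e5 e6: 35235/50176 + 2691765/229376 - 19969875/1605632 = 0; e2 e4 e5 e6: -278325/12544 + 210854925/802816 - 193042125/802816 = 0; e3 e4 e5 e6: -10125/12544 + 2379375/401408 - 293625/57344 = 0 — confirming B is simple. So B^2 = 49/4.
Answer: boost, certificate B^2 = 49/4. Check the certificate: B^2 = 49/4, and that sign is decisive whatever form B takes.


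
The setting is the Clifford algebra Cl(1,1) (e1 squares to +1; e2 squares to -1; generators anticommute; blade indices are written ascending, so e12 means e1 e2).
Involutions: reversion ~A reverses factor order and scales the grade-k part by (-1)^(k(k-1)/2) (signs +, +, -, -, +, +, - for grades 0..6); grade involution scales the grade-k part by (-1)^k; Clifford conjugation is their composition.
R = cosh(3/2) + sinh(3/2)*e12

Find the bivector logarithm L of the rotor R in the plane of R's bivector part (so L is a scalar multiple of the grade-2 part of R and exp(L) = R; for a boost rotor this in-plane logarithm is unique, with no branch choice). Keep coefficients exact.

The scalar part of R is cosh(3/2), which fixes the rapidity magnitude through cosh (cosh is even, so it cannot fix the sign — the bivector part carries that); dividing the bivector part by sinh of the rapidity gives the plane, and L = rapidity * plane, where the joint sign ambiguity of (rapidity, plane) cancels in the product.
Concretely: cosh(rapidity) = cosh(3/2) gives rapidity = ±3/2, and since rapidity/sinh(rapidity) is even the sign is immaterial: L = (rapidity/sinh(rapidity)) * <R>_2 = (3/(2*sinh(3/2))) * <R>_2.
Answer: 3/2*e12


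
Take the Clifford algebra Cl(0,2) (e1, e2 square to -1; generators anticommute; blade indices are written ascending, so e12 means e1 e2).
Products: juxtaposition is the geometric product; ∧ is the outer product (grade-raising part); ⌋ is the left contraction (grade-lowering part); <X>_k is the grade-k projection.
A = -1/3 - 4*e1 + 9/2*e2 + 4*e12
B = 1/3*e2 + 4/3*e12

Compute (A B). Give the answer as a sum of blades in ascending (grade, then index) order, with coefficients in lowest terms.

step 1: -41/6 + 14/3*e1 + 47/9*e2 - 16/9*e12
Answer: -41/6 + 14/3*e1 + 47/9*e2 - 16/9*e12


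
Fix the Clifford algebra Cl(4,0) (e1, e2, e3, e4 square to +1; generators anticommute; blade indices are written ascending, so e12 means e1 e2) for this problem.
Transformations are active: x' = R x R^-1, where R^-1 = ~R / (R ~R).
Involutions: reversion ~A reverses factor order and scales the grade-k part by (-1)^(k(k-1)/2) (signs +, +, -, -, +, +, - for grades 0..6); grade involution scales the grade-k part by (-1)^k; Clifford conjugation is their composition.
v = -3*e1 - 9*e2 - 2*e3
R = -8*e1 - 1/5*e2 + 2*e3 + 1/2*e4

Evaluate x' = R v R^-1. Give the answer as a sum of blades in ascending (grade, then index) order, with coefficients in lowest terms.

~R = -8*e1 - 1/5*e2 + 2*e3 + 1/2*e4, and R ~R = 6829/100, so R^-1 = ~R / (6829/100).
R v = 109/5 + 357/5*e12 + 22*e13 + 3/2*e14 + 92/5*e23 + 9/2*e24 + e34
Answer: -14393/6829*e1 + 60589/6829*e2 + 22378/6829*e3 + 2180/6829*e4


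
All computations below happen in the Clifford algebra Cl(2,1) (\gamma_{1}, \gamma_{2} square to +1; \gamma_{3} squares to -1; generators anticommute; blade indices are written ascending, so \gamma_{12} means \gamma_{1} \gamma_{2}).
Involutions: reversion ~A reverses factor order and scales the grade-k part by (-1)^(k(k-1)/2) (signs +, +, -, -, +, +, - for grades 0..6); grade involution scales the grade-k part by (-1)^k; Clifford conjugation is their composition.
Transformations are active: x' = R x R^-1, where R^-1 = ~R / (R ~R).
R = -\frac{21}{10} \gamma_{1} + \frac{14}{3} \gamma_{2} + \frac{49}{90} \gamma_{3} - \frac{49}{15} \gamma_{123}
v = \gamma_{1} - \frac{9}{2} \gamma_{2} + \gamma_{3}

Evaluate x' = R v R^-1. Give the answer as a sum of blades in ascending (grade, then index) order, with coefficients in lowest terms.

~R = -\frac{21}{10} \gamma_{1} + \frac{14}{3} \gamma_{2} + \frac{49}{90} \gamma_{3} + \frac{49}{15} \gamma_{123}, and R ~R = \frac{30821}{2025}, so R^-1 = ~R / (\frac{30821}{2025}).
R v = -\frac{1064}{45} + \frac{161}{20} \gamma_{12} - \frac{1561}{90} \gamma_{13} + \frac{77}{20} \gamma_{23}
Answer: \frac{9029}{1258} \gamma_{1} - \frac{189}{74} \gamma_{2} - \frac{209}{34} \gamma_{3}


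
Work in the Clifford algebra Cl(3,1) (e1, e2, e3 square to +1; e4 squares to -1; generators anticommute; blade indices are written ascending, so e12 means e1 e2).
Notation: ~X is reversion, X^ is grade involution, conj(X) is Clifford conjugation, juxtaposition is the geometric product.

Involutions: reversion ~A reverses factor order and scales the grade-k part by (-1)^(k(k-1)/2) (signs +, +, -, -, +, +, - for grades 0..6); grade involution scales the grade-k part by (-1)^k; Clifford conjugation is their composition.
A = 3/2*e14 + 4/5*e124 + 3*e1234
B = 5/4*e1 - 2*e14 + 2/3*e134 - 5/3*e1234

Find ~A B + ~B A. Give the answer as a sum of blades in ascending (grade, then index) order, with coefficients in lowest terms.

first term: 8 - 18/5*e2 - 1/3*e3 + 15/8*e4 - 121/30*e23 - e24 - 15/4*e234
second term: 8 - 18/5*e2 - 1/3*e3 + 15/8*e4 + 121/30*e23 + e24 + 15/4*e234
Answer: 16 - 36/5*e2 - 2/3*e3 + 15/4*e4


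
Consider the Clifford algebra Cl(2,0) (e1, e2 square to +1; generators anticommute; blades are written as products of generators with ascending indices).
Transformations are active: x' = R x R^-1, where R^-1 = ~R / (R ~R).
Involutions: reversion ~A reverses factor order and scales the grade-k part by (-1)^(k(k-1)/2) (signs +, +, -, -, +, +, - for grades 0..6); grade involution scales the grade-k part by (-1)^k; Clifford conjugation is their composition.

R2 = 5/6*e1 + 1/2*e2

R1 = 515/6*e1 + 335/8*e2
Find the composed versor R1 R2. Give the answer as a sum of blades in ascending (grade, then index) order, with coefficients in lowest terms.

Distribute over the terms of R1 (each basis-blade product reordered to ascending indices, repeated generators contracted through their squares):
(515/6*e1) R2 = 2575/36 + 515/12*e1 e2
(335/8*e2) R2 = 335/16 - 1675/48*e1 e2
Summing the partial products and collecting blades:
Answer: 13315/144 + 385/48*e1 e2


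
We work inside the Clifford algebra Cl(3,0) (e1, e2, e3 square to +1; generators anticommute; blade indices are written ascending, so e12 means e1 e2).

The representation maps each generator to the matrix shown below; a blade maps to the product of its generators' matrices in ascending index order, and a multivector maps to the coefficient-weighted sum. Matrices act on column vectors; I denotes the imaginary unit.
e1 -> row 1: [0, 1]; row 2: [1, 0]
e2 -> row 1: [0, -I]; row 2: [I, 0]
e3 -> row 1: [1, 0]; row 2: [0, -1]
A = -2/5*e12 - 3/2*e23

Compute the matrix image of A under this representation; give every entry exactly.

Bivector images (products of the table entries): rho(e12) = rho(e1)rho(e2) = row 1: [I, 0]; row 2: [0, -I]; rho(e23) = rho(e2)rho(e3) = row 1: [0, I]; row 2: [I, 0].
M = (-2/5)*rho(e12) + (-3/2)*rho(e23), summed entrywise:
Answer: row 1: [-2*I/5, -3*I/2]; row 2: [-3*I/2, 2*I/5]


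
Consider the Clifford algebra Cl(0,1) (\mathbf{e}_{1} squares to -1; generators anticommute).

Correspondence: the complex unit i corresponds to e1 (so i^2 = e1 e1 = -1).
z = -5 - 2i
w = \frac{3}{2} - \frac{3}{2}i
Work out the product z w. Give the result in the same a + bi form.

In blades: z = -5 - 2 e_{1}, w = \frac{3}{2} - \frac{3}{2} e_{1}.
Distribute z over w term by term (generator squares from the signature, products reordered to ascending indices): (-5)*w = -\frac{15}{2} + \frac{15}{2} e_{1}; (-2 e_{1})*w = -3 - 3 e_{1}.
Sum: -\frac{21}{2} + \frac{9}{2} e_{1}; translating back through the correspondence:
Answer: -\frac{21}{2} + \frac{9}{2}i


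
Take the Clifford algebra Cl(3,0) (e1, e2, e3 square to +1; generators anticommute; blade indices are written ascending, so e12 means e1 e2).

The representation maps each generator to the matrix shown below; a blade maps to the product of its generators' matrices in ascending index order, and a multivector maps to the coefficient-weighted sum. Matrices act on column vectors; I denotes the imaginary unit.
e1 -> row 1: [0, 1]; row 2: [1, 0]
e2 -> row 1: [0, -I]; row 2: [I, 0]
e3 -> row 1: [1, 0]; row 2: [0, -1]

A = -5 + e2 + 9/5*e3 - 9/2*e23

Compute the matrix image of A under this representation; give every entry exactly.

Bivector images (products of the table entries): rho(e23) = rho(e2)rho(e3) = row 1: [0, I]; row 2: [I, 0].
M = (-5)*1 + (1)*rho(e2) + (9/5)*rho(e3) + (-9/2)*rho(e23), summed entrywise (1 is the identity matrix):
Answer: row 1: [-16/5, -11*I/2]; row 2: [-7*I/2, -34/5]


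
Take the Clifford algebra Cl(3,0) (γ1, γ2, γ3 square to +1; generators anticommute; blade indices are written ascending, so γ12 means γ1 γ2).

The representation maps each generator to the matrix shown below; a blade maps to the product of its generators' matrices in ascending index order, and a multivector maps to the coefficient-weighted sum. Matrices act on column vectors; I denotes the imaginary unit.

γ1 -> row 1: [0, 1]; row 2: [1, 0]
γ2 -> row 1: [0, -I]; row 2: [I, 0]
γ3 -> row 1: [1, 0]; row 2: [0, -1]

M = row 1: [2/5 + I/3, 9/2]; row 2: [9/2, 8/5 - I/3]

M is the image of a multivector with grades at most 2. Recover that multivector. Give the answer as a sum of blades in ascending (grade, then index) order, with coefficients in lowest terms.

Method: 1, rho(γ1), rho(γ2), rho(γ3) form a trace-orthogonal basis of the 2x2 complex matrices (tr(X Y) = 2 if X = Y, else 0), so M = m0*1 + m1*rho(γ1) + m2*rho(γ2) + m3*rho(γ3) with m0 = tr(M)/2 = 1, m1 = tr(M rho(γ1))/2 = 9/2, m2 = tr(M rho(γ2))/2 = 0, m3 = tr(M rho(γ3))/2 = -3/5 + I/3.
Multiplying table entries, the bivector images are rho(γ12) = I*rho(γ3), rho(γ13) = -I*rho(γ2), rho(γ23) = I*rho(γ1); with real blade coefficients the real parts of m0..m3 are the coefficients of 1, γ1, γ2, γ3 and the imaginary parts give the bivectors (γ23: Im m1, γ13: -Im m2, γ12: Im m3).
Answer: 1 + 9/2*γ1 - 3/5*γ3 + 1/3*γ12


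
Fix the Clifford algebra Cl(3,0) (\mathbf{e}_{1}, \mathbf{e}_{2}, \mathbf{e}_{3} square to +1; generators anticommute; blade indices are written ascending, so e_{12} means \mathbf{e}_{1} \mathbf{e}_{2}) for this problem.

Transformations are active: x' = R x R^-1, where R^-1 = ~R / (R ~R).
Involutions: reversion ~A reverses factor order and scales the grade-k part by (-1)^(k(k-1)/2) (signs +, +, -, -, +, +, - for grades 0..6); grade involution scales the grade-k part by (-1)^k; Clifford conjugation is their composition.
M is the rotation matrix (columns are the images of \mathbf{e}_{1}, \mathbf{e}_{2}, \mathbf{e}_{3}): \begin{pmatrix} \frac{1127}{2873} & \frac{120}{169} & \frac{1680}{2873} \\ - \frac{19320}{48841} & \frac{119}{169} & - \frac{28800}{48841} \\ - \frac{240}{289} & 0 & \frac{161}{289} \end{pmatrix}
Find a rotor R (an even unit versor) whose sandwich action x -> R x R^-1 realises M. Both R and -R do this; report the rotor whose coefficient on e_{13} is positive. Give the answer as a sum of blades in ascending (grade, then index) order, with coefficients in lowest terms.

Method: write R = a + b12*e_{12} + b13*e_{13} + b23*e_{23} with a^2 + b12^2 + b13^2 + b23^2 = 1 (so R^-1 = ~R). Expanding the columns R e_j ~R gives tr M = 4a^2 - 1 and, from the antisymmetric part, M21 - M12 = -4a*b12, M13 - M31 = 4a*b13, M32 - M23 = -4a*b23.
Here tr M = \frac{80759}{48841}, so a^2 = (1 + tr M)/4 = \frac{32400}{48841} and a = ±\frac{180}{221}. Taking a = \frac{180}{221}: M21 - M12 = -\frac{54000}{48841}, M13 - M31 = \frac{69120}{48841}, M32 - M23 = \frac{28800}{48841}, giving b12 = \frac{75}{221}, b13 = \frac{96}{221}, b23 = -\frac{40}{221}, i.e. R = \frac{180}{221} + \frac{75}{221} e_{12} + \frac{96}{221} e_{13} - \frac{40}{221} e_{23}.
Its e_{13} coefficient is already positive.
Answer: \frac{180}{221} + \frac{75}{221} e_{12} + \frac{96}{221} e_{13} - \frac{40}{221} e_{23}. Note: both R and -R realise this M (trace \frac{80759}{48841}); the covering map identifies them, and the e_{13}-coefficient sign is the tie-breaker.


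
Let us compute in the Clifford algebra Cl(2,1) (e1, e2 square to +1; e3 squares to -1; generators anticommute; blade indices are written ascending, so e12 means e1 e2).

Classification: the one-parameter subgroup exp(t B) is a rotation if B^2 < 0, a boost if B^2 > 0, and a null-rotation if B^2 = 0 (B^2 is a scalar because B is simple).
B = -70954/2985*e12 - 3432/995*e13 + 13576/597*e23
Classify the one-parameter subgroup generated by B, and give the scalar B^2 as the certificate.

B^2 term by term: the squares give (-70954/2985)^2*(e12)^2 + (-3432/995)^2*(e13)^2 + (13576/597)^2*(e23)^2 = 5034470116/8910225*(-1) + 11778624/990025*(+1) + 184307776/356409*(+1) = -36 (each basis 2-blade squares to minus the product of its generators' squares); cross terms between blades sharing an index anticommute and cancel. So B^2 = -36.
Answer: rotation, certificate B^2 = -36. One invariant decides it: the square -36 survives every conjugation, and its sign is exactly the classification.


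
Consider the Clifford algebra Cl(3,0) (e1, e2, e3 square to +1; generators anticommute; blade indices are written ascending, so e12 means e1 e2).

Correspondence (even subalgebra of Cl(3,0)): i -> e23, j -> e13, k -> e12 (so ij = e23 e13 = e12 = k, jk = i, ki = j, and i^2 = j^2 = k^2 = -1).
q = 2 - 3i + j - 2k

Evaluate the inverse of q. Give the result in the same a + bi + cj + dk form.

In blades: q = 2 - 2*e12 + e13 - 3*e23.
With qbar = 2 + 2*e12 - e13 + 3*e23 (scalar fixed, mapped units negated), q qbar = 18 (the sum of squared coefficients), so q^-1 = qbar / (18) = 1/9 + 1/9*e12 - 1/18*e13 + 1/6*e23; translating back:
Answer: 1/9 + 1/6*i - 1/18*j + 1/9*k


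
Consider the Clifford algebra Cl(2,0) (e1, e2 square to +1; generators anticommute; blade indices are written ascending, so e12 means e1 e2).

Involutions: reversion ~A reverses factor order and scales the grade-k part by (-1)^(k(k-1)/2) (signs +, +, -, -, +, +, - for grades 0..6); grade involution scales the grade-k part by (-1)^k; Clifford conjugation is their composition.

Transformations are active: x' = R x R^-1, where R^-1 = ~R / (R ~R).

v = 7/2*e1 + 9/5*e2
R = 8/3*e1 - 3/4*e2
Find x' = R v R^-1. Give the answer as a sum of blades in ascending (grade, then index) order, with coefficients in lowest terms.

~R = 8/3*e1 - 3/4*e2, and R ~R = 1105/144, so R^-1 = ~R / (1105/144).
R v = 479/60 + 297/40*e12
Answer: 22637/11050*e1 - 18567/5525*e2


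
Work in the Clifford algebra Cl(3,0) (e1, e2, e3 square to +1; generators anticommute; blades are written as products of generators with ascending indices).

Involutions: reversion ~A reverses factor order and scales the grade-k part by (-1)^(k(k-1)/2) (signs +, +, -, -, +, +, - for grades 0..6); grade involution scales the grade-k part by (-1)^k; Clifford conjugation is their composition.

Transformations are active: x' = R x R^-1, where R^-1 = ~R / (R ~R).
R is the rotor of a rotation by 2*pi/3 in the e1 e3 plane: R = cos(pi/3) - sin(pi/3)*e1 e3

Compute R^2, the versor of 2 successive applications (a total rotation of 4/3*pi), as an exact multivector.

Rotor phase runs at HALF the rotation angle; powers of one rotor simply add phase, so after 2 steps in e1 e3 the phase is 2*pi/3 = 2*pi/3 and R^2 = cos(2*pi/3) - sin(2*pi/3)*e1 e3.
cos(2*pi/3) = -1/2 and sin(2*pi/3) = sqrt(3)/2, so R^2 = -1/2 - sqrt(3)/2*e1 e3. The net rotation is 4/3*pi; the rotor keeps the half-angle phase exactly.
Answer: -1/2 - sqrt(3)/2*e1 e3


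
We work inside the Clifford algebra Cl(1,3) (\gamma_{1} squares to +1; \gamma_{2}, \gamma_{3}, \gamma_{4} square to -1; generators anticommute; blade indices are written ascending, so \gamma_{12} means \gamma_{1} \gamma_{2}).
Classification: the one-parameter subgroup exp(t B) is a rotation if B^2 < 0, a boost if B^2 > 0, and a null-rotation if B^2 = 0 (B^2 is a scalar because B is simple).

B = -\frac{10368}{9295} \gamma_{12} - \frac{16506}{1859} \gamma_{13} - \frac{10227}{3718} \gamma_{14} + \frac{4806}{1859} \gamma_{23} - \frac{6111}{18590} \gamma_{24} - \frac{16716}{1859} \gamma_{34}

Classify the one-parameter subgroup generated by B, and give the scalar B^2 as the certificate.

B^2 term by term: the squares give (-\frac{10368}{9295})^2*(\gamma_{12})^2 + (-\frac{16506}{1859})^2*(\gamma_{13})^2 + (-\frac{10227}{3718})^2*(\gamma_{14})^2 + (\frac{4806}{1859})^2*(\gamma_{23})^2 + (-\frac{6111}{18590})^2*(\gamma_{24})^2 + (-\frac{16716}{1859})^2*(\gamma_{34})^2 = \frac{107495424}{86397025}*(+1) + \frac{272448036}{3455881}*(+1) + \frac{104591529}{13823524}*(+1) + \frac{23097636}{3455881}*(-1) + \frac{37344321}{345588100}*(-1) + \frac{279424656}{3455881}*(-1) = 0 (each basis 2-blade squares to minus the product of its generators' squares); cross terms between blades sharing an index anticommute and cancel; the commuting (index-disjoint) pairs give grade-4 terms 2*c*c'*(blade product), which cancel blade by blade — \gamma_{1234}: \frac{346622976}{17279405} - \frac{100868166}{17279405} - \frac{49150962}{3455881} = 0 — confirming B is simple. So B^2 = 0.
Answer: null-rotation, certificate B^2 = 0. No conjugation can change B^2 = 0; the sign gives the class.


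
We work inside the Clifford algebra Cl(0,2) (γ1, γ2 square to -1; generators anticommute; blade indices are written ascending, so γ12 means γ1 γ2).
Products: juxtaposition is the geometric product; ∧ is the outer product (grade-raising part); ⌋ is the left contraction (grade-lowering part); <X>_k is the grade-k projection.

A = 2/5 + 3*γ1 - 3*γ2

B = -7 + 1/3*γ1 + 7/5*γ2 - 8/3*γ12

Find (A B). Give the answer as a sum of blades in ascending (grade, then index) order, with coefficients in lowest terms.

step 1: 2/5 - 193/15*γ1 + 739/25*γ2 + 62/15*γ12
Answer: 2/5 - 193/15*γ1 + 739/25*γ2 + 62/15*γ12


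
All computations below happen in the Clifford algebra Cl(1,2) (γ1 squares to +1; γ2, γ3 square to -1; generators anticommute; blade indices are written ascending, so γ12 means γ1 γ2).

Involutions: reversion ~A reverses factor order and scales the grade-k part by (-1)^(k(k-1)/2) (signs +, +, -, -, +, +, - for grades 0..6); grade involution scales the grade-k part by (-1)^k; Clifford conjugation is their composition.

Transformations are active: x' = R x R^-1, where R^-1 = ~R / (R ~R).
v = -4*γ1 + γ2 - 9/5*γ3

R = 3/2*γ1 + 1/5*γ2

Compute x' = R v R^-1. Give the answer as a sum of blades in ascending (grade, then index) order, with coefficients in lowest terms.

~R = 3/2*γ1 + 1/5*γ2, and R ~R = 221/100, so R^-1 = ~R / (221/100).
R v = -31/5 + 23/10*γ12 - 27/10*γ13 - 9/25*γ23
Answer: -976/221*γ1 - 469/221*γ2 + 9/5*γ3


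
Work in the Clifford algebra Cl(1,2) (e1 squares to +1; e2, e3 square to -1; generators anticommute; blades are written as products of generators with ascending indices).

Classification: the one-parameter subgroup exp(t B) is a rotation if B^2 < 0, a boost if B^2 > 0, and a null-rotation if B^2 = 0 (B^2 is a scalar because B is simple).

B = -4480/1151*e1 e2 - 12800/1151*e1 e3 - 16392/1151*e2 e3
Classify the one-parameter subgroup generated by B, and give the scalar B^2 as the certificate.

B^2 term by term: the squares give (-4480/1151)^2*(e1 e2)^2 + (-12800/1151)^2*(e1 e3)^2 + (-16392/1151)^2*(e2 e3)^2 = 20070400/1324801*(+1) + 163840000/1324801*(+1) + 268697664/1324801*(-1) = -64 (each basis 2-blade squares to minus the product of its generators' squares); cross terms between blades sharing an index anticommute and cancel. So B^2 = -64.
Answer: rotation, certificate B^2 = -64. B^2 = -64 is basis-independent, so its sign is the whole story.


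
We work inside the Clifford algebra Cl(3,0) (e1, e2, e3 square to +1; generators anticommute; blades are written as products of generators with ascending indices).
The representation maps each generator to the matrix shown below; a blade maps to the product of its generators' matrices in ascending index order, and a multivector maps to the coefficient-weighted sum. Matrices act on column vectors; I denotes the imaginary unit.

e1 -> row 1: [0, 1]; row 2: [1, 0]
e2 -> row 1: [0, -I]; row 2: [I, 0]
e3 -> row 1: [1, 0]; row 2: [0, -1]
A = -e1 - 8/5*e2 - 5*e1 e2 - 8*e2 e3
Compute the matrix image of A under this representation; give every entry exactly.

Bivector images (products of the table entries): rho(e1 e2) = rho(e1)rho(e2) = row 1: [I, 0]; row 2: [0, -I]; rho(e2 e3) = rho(e2)rho(e3) = row 1: [0, I]; row 2: [I, 0].
M = (-1)*rho(e1) + (-8/5)*rho(e2) + (-5)*rho(e1 e2) + (-8)*rho(e2 e3), summed entrywise:
Answer: row 1: [-5*I, -1 - 32*I/5]; row 2: [-1 - 48*I/5, 5*I]


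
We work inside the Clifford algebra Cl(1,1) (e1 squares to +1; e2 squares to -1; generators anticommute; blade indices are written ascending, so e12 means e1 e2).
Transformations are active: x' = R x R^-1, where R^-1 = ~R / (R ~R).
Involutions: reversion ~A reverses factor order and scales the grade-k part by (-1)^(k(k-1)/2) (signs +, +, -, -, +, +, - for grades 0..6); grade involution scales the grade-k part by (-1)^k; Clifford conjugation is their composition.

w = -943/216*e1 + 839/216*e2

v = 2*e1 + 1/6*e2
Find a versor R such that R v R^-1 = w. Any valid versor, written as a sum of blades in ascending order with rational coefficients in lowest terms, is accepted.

Since q(v) = q(w) = 143/36, the sum R = v + w = -511/216*e1 + 875/216*e2 does the job whenever invertible.
Answer: -511/216*e1 + 875/216*e2


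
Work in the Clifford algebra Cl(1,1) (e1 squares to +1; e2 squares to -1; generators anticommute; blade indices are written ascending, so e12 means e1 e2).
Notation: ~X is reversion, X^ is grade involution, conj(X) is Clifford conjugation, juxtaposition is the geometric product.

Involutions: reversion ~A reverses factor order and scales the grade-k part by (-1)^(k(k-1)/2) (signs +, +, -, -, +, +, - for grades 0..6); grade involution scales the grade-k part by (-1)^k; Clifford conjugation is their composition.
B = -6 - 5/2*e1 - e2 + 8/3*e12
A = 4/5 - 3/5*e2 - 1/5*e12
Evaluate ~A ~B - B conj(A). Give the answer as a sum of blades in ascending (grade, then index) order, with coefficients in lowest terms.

first term: -89/15 - 1/5*e1 + 33/10*e2 - 29/6*e12
second term: -11/3 - 19/5*e1 - 49/10*e2 - 17/30*e12
Answer: -34/15 + 18/5*e1 + 41/5*e2 - 64/15*e12


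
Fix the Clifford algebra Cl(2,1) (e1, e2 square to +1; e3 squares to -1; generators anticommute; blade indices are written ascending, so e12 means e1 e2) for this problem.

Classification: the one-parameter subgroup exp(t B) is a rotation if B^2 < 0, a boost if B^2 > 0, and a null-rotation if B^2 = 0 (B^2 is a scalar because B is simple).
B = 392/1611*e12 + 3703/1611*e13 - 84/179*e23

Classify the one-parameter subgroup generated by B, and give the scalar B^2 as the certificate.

B^2 term by term: the squares give (392/1611)^2*(e12)^2 + (3703/1611)^2*(e13)^2 + (-84/179)^2*(e23)^2 = 153664/2595321*(-1) + 13712209/2595321*(+1) + 7056/32041*(+1) = 49/9 (each basis 2-blade squares to minus the product of its generators' squares); cross terms between blades sharing an index anticommute and cancel. So B^2 = 49/9.
Answer: boost, certificate B^2 = 49/9. Key observation: B^2 = 49/9 is a conjugation invariant, so its sign decides the class regardless of the surface form of B.


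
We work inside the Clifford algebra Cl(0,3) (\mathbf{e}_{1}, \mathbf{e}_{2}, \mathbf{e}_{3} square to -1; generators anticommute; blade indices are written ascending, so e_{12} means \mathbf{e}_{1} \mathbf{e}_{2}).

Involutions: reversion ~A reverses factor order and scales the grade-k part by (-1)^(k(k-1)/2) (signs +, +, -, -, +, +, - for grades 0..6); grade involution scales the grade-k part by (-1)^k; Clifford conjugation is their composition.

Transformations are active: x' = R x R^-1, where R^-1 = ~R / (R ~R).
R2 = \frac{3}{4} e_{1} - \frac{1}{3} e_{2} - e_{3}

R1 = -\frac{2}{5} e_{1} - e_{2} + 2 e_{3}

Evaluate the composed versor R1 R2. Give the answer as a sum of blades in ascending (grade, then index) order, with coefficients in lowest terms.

Distribute over the terms of R1 (each basis-blade product reordered to ascending indices, repeated generators contracted through their squares):
(-\frac{2}{5} e_{1}) R2 = \frac{3}{10} + \frac{2}{15} e_{12} + \frac{2}{5} e_{13}
(-e_{2}) R2 = -\frac{1}{3} + \frac{3}{4} e_{12} + e_{23}
(2 e_{3}) R2 = 2 - \frac{3}{2} e_{13} + \frac{2}{3} e_{23}
Summing the partial products and collecting blades:
Answer: \frac{59}{30} + \frac{53}{60} e_{12} - \frac{11}{10} e_{13} + \frac{5}{3} e_{23}
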